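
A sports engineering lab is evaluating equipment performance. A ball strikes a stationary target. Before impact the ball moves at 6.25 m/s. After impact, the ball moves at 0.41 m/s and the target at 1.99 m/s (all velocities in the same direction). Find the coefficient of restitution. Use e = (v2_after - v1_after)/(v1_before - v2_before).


e = (v2_after - v1_after) / (v1_before - v2_before)
Numerator = 1.99 - 0.41 = 1.58
Denominator = 6.25 - 0 = 6.25
e = 1.58 / 6.25 = 0.2528

0.2528


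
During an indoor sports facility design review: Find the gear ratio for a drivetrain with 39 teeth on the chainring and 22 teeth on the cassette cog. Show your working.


GR = front_teeth / rear_teeth
GR = 39 / 22
GR = 1.7727

1.7727


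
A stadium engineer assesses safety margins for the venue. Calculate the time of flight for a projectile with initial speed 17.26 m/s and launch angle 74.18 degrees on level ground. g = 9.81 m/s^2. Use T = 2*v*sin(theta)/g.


T = 2*v*sin(theta)/g
sin(theta) = sin(74.18 deg) = 0.9621
T = 2*17.26*0.9621 / 9.81
T = 33.2125 / 9.81 = 3.3856 s

3.3856 s


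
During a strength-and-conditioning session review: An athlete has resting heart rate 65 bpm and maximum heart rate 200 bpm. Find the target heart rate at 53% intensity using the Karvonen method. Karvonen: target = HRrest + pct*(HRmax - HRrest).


Target = HRrest + pct*(HRmax - HRrest)
Heart rate reserve = HRmax - HRrest = 200 - 65 = 135 bpm
Fraction = 53% = 0.53
Target = 65 + 0.53 * 135
Target = 65 + 71.55 = 136.55 bpm

136.55 bpm


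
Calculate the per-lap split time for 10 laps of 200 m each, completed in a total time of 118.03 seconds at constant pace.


Split time = total_time / n_laps = 118.03 / 10
Split time = 11.803 s per lap

11.803 s


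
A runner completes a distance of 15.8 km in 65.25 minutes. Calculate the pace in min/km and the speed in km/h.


Pace = time / distance = 65.25 min / 15.8 km = 4.1297 min/km
Speed = distance / time_in_hours = 15.8 / 1.0875 hr
Speed = 14.5287 km/h

4.1297 min/km, 14.5287 km/h


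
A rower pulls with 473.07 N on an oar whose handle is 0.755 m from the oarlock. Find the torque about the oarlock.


tau = F * d
tau = 473.07 * 0.755
tau = 357.1678 N*m

357.1678 N*m


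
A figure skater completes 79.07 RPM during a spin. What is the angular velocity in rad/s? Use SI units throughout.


omega = RPM * 2 * pi / 60
omega = 79.07 * 2 * 3.14159 / 60
omega = 496.8115 / 60 = 8.2802 rad/s

8.2802 rad/s


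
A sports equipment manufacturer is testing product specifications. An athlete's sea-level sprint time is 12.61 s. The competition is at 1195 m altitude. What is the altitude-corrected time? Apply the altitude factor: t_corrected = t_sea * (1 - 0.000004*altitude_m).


Correction factor = 1 - 0.000004 * 1195 = 0.99522
t_corrected = t_sea * factor = 12.61 * 0.99522
t_corrected = 12.5497 s

12.5497 s


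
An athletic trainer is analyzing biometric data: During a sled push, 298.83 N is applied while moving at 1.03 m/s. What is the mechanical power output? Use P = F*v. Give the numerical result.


P = F * v
P = 298.83 * 1.03
P = 307.7949 W

307.7949 W


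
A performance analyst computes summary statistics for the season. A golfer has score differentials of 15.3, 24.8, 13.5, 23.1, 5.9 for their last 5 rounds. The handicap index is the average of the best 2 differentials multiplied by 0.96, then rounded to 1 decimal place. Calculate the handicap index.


All differentials: 15.3, 24.8, 13.5, 23.1, 5.9
Sorted: 5.9, 13.5, 15.3, 23.1, 24.8
Best 2: 5.9, 13.5
Average of best = 19.4 / 2 = 9.7
Raw index = 9.7 * 0.96 = 9.312
Handicap index = round(9.312, 1) = 9.3

9.3


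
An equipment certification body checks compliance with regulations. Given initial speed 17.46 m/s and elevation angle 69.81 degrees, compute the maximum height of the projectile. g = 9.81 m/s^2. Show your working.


H = (v*sin(theta))^2 / (2*g)
vy = v*sin(theta) = 17.46 * sin(69.81 deg) = 16.3871 m/s
H = vy^2 / (2*g) = 268.5384 / (2*9.81)
H = 268.5384 / 19.62 = 13.687 m

13.687 m


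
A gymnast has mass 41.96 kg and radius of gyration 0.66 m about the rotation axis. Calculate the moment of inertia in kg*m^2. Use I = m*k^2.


I = m * k^2
I = 41.96 * 0.66^2
I = 41.96 * 0.4356 = 18.2778 kg*m^2

18.2778 kg*m^2


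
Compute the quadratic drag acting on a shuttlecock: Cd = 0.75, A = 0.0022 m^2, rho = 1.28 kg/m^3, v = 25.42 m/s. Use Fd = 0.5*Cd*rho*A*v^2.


Fd = 0.5 * Cd * rho * A * v^2
Fd = 0.5 * 0.75 * 1.28 * 0.0022 * 25.42^2
v^2 = 646.1764
Fd = 0.5 * 0.75 * 1.28 * 0.0022 * 646.1764 = 0.6824 N

0.6824 N


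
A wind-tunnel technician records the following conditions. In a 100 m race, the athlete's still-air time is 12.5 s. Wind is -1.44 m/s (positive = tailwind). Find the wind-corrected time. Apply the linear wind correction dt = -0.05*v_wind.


dt = -0.05 * v_wind = -0.05 * -1.44 = 0.072 s
t_corrected = t_still + dt = 12.5 + (0.072)
t_corrected = 12.572 s

12.572 s


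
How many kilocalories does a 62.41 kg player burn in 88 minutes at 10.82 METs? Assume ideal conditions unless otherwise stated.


kcal = MET * mass * time_hr
Convert time: 88 min = 1.4667 hr
kcal = 10.82 * 62.41 * 1.4667
kcal = 990.4051 kcal

990.4051 kcal


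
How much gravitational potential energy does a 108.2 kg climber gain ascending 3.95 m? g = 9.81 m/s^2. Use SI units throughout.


PE = m * g * h
PE = 108.2 * 9.81 * 3.95
PE = 1061.442 * 3.95 = 4192.6959 J

4192.6959 J


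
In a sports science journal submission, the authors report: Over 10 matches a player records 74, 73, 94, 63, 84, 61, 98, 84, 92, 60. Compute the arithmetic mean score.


Average = sum / n
Sum = 783
Average = 783 / 10 = 78.3

78.3


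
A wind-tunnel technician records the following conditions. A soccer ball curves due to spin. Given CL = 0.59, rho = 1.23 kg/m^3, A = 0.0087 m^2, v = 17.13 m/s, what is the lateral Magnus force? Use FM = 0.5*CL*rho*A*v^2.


FM = 0.5 * CL * rho * A * v^2
FM = 0.5 * 0.59 * 1.23 * 0.0087 * 17.13^2
v^2 = 293.4369
FM = 0.5 * 0.59 * 1.23 * 0.0087 * 293.4369 = 0.9263 N

0.9263 N


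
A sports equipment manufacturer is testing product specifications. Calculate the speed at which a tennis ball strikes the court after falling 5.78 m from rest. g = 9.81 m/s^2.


v = sqrt(2 * g * h)
v = sqrt(2 * 9.81 * 5.78)
v = sqrt(113.4036) = 10.6491 m/s

10.6491 m/s


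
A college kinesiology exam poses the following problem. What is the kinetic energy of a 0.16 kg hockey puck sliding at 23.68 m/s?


KE = 0.5 * m * v^2
KE = 0.5 * 0.16 * 23.68^2
KE = 0.5 * 0.16 * 560.7424 = 44.8594 J

44.8594 J


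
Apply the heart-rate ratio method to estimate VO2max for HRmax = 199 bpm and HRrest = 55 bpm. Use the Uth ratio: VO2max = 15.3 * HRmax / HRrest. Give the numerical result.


VO2max = 15.3 * HRmax / HRrest
VO2max = 15.3 * 199 / 55
VO2max = 3044.7 / 55 = 55.3582 mL/kg/min

55.3582 mL/kg/min


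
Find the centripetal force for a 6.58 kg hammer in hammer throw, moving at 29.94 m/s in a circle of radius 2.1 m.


Fc = m * v^2 / r
v^2 = 29.94^2 = 896.4036
Fc = 6.58 * 896.4036 / 2.1
Fc = 5898.3357 / 2.1 = 2808.7313 N

2808.7313 N


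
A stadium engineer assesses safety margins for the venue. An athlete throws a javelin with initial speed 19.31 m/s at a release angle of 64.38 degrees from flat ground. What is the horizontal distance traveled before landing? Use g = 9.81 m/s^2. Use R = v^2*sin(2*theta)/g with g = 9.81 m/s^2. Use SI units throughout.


R = v^2 * sin(2*theta) / g
Convert angle to radians: theta = 64.38 deg = 1.1236 rad
sin(2*theta) = sin(2.2473) = 0.7798
R = 19.31^2 * 0.7798 / 9.81
R = 372.8761 * 0.7798 / 9.81 = 29.6391 m

29.6391 m


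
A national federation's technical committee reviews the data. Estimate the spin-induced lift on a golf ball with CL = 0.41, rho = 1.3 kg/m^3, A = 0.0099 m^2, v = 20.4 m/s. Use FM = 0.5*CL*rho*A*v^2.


FM = 0.5 * CL * rho * A * v^2
FM = 0.5 * 0.41 * 1.3 * 0.0099 * 20.4^2
v^2 = 416.16
FM = 0.5 * 0.41 * 1.3 * 0.0099 * 416.16 = 1.098 N

1.098 N


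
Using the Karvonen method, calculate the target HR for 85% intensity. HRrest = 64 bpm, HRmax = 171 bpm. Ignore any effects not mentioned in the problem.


Target = HRrest + pct*(HRmax - HRrest)
Heart rate reserve = HRmax - HRrest = 171 - 64 = 107 bpm
Fraction = 85% = 0.85
Target = 64 + 0.85 * 107
Target = 64 + 90.95 = 154.95 bpm

154.95 bpm


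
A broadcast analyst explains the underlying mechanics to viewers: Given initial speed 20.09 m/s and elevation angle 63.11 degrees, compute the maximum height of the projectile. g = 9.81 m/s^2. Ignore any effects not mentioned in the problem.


H = (v*sin(theta))^2 / (2*g)
vy = v*sin(theta) = 20.09 * sin(63.11 deg) = 17.9178 m/s
H = vy^2 / (2*g) = 321.0475 / (2*9.81)
H = 321.0475 / 19.62 = 16.3633 m

16.3633 m


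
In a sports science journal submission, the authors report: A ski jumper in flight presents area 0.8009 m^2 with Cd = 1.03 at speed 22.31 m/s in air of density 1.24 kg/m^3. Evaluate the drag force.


Fd = 0.5 * Cd * rho * A * v^2
Fd = 0.5 * 1.03 * 1.24 * 0.8009 * 22.31^2
v^2 = 497.7361
Fd = 0.5 * 1.03 * 1.24 * 0.8009 * 497.7361 = 254.5695 N

254.5695 N


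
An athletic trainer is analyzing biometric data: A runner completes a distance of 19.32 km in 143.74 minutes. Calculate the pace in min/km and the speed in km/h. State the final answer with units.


Pace = time / distance = 143.74 min / 19.32 km = 7.44 min/km
Speed = distance / time_in_hours = 19.32 / 2.3957 hr
Speed = 8.0646 km/h

7.44 min/km, 8.0646 km/h


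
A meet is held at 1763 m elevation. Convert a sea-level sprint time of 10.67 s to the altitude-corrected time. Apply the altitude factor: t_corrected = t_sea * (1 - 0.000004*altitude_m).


Correction factor = 1 - 0.000004 * 1763 = 0.992948
t_corrected = t_sea * factor = 10.67 * 0.992948
t_corrected = 10.5948 s

10.5948 s


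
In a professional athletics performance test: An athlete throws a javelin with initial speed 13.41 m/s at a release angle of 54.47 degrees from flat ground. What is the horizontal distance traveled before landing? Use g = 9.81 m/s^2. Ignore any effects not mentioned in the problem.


R = v^2 * sin(2*theta) / g
Convert angle to radians: theta = 54.47 deg = 0.9507 rad
sin(2*theta) = sin(1.9014) = 0.9459
R = 13.41^2 * 0.9459 / 9.81
R = 179.8281 * 0.9459 / 9.81 = 17.3386 m

17.3386 m


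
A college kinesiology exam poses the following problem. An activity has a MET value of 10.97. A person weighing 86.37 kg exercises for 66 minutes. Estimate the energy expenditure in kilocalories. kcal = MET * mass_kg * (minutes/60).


kcal = MET * mass * time_hr
Convert time: 66 min = 1.1 hr
kcal = 10.97 * 86.37 * 1.1
kcal = 1042.2268 kcal

1042.2268 kcal


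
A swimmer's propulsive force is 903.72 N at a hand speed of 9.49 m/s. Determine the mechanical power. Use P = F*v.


P = F * v
P = 903.72 * 9.49
P = 8576.3028 W

8576.3028 W


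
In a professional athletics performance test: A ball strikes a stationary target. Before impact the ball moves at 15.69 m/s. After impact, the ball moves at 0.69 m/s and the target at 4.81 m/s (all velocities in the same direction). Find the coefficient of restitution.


e = (v2_after - v1_after) / (v1_before - v2_before)
Numerator = 4.81 - 0.69 = 4.12
Denominator = 15.69 - 0 = 15.69
e = 4.12 / 15.69 = 0.2626

0.2626


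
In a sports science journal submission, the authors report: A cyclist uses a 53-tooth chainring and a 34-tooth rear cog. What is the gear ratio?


GR = front_teeth / rear_teeth
GR = 53 / 34
GR = 1.5588

1.5588


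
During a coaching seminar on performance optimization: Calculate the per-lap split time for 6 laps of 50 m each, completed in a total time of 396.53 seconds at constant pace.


Split time = total_time / n_laps = 396.53 / 6
Split time = 66.0883 s per lap

66.0883 s


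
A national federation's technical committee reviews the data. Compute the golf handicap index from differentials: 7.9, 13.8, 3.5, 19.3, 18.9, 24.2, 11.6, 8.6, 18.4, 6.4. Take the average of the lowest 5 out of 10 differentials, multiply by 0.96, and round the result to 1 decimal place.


All differentials: 7.9, 13.8, 3.5, 19.3, 18.9, 24.2, 11.6, 8.6, 18.4, 6.4
Sorted: 3.5, 6.4, 7.9, 8.6, 11.6, 13.8, 18.4, 18.9, 19.3, 24.2
Best 5: 3.5, 6.4, 7.9, 8.6, 11.6
Average of best = 38 / 5 = 7.6
Raw index = 7.6 * 0.96 = 7.296
Handicap index = round(7.296, 1) = 7.3

7.3


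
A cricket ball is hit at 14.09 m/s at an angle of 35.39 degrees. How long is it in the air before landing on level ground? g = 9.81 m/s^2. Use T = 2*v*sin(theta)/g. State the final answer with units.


T = 2*v*sin(theta)/g
sin(theta) = sin(35.39 deg) = 0.5791
T = 2*14.09*0.5791 / 9.81
T = 16.3201 / 9.81 = 1.6636 s

1.6636 s


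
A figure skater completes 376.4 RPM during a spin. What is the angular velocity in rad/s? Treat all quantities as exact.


omega = RPM * 2 * pi / 60
omega = 376.4 * 2 * 3.14159 / 60
omega = 2364.9909 / 60 = 39.4165 rad/s

39.4165 rad/s


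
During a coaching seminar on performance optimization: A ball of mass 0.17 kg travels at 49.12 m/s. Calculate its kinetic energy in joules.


KE = 0.5 * m * v^2
KE = 0.5 * 0.17 * 49.12^2
KE = 0.5 * 0.17 * 2412.7744 = 205.0858 J

205.0858 J


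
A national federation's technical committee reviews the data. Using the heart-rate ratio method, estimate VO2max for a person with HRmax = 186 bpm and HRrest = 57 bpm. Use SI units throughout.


VO2max = 15.3 * HRmax / HRrest
VO2max = 15.3 * 186 / 57
VO2max = 2845.8 / 57 = 49.9263 mL/kg/min

49.9263 mL/kg/min


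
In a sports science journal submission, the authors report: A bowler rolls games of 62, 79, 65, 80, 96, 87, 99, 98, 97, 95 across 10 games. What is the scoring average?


Average = sum / n
Sum = 858
Average = 858 / 10 = 85.8

85.8


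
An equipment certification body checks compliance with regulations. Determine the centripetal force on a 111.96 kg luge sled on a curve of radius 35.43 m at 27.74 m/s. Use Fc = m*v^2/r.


Fc = m * v^2 / r
v^2 = 27.74^2 = 769.5076
Fc = 111.96 * 769.5076 / 35.43
Fc = 86154.0709 / 35.43 = 2431.6701 N

2431.6701 N


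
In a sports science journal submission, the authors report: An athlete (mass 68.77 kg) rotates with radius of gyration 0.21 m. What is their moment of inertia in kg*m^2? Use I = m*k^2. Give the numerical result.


I = m * k^2
I = 68.77 * 0.21^2
I = 68.77 * 0.0441 = 3.0328 kg*m^2

3.0328 kg*m^2


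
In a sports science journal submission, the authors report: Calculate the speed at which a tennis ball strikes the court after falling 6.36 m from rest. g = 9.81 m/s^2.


v = sqrt(2 * g * h)
v = sqrt(2 * 9.81 * 6.36)
v = sqrt(124.7832) = 11.1706 m/s

11.1706 m/s


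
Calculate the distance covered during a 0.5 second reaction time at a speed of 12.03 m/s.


d = v * t
d = 12.03 * 0.5
d = 6.015 m

6.015 m


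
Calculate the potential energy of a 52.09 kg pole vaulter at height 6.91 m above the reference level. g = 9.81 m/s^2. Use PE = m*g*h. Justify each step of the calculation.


PE = m * g * h
PE = 52.09 * 9.81 * 6.91
PE = 511.0029 * 6.91 = 3531.03 J

3531.03 J


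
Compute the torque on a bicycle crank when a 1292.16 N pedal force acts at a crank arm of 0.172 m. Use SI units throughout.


tau = F * d
tau = 1292.16 * 0.172
tau = 222.2515 N*m

222.2515 N*m


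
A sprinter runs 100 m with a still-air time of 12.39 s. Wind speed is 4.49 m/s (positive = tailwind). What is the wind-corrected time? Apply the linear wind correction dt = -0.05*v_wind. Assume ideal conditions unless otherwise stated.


dt = -0.05 * v_wind = -0.05 * 4.49 = -0.2245 s
t_corrected = t_still + dt = 12.39 + (-0.2245)
t_corrected = 12.1655 s

12.1655 s


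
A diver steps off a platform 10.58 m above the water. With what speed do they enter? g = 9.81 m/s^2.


v = sqrt(2 * g * h)
v = sqrt(2 * 9.81 * 10.58)
v = sqrt(207.5796) = 14.4076 m/s

14.4076 m/s


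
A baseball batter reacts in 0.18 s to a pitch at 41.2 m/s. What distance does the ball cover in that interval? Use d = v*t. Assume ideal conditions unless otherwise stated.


d = v * t
d = 41.2 * 0.18
d = 7.416 m

7.416 m


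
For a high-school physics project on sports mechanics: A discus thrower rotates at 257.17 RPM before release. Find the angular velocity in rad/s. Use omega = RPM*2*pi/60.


omega = RPM * 2 * pi / 60
omega = 257.17 * 2 * 3.14159 / 60
omega = 1615.8468 / 60 = 26.9308 rad/s

26.9308 rad/s


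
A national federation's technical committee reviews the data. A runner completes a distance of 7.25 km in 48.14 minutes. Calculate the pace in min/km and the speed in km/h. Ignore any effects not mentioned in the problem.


Pace = time / distance = 48.14 min / 7.25 km = 6.64 min/km
Speed = distance / time_in_hours = 7.25 / 0.8023 hr
Speed = 9.0361 km/h

6.64 min/km, 9.0361 km/h


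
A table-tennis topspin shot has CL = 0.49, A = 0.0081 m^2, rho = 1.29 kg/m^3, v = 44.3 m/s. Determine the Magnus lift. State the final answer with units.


FM = 0.5 * CL * rho * A * v^2
FM = 0.5 * 0.49 * 1.29 * 0.0081 * 44.3^2
v^2 = 1962.49
FM = 0.5 * 0.49 * 1.29 * 0.0081 * 1962.49 = 5.024 N

5.024 N


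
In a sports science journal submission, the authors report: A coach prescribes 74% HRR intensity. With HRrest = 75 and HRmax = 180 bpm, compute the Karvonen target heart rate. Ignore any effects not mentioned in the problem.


Target = HRrest + pct*(HRmax - HRrest)
Heart rate reserve = HRmax - HRrest = 180 - 75 = 105 bpm
Fraction = 74% = 0.74
Target = 75 + 0.74 * 105
Target = 75 + 77.7 = 152.7 bpm

152.7 bpm


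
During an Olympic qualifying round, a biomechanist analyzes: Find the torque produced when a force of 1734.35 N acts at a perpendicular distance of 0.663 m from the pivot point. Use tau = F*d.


tau = F * d
tau = 1734.35 * 0.663
tau = 1149.874 N*m

1149.874 N*m


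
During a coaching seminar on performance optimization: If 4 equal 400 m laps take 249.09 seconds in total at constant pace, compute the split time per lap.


Split time = total_time / n_laps = 249.09 / 4
Split time = 62.2725 s per lap

62.2725 s


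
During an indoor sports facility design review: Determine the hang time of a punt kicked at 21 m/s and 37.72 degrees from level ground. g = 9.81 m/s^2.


T = 2*v*sin(theta)/g
sin(theta) = sin(37.72 deg) = 0.6118
T = 2*21*0.6118 / 9.81
T = 25.6957 / 9.81 = 2.6193 s

2.6193 s


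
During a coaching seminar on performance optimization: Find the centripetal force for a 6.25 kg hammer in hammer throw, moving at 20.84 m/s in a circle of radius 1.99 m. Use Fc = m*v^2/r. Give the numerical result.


Fc = m * v^2 / r
v^2 = 20.84^2 = 434.3056
Fc = 6.25 * 434.3056 / 1.99
Fc = 2714.41 / 1.99 = 1364.0251 N

1364.0251 N


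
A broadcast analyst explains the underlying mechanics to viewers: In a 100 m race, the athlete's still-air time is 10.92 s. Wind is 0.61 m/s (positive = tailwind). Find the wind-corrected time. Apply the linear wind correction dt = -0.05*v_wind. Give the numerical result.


dt = -0.05 * v_wind = -0.05 * 0.61 = -0.0305 s
t_corrected = t_still + dt = 10.92 + (-0.0305)
t_corrected = 10.8895 s

10.8895 s


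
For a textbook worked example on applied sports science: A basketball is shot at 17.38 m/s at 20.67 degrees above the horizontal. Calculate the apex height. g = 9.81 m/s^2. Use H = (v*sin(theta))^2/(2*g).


H = (v*sin(theta))^2 / (2*g)
vy = v*sin(theta) = 17.38 * sin(20.67 deg) = 6.1349 m/s
H = vy^2 / (2*g) = 37.6367 / (2*9.81)
H = 37.6367 / 19.62 = 1.9183 m

1.9183 m


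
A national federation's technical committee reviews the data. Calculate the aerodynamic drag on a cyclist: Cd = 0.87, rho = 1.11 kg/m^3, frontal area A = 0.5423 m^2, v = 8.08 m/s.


Fd = 0.5 * Cd * rho * A * v^2
Fd = 0.5 * 0.87 * 1.11 * 0.5423 * 8.08^2
v^2 = 65.2864
Fd = 0.5 * 0.87 * 1.11 * 0.5423 * 65.2864 = 17.0952 N

17.0952 N


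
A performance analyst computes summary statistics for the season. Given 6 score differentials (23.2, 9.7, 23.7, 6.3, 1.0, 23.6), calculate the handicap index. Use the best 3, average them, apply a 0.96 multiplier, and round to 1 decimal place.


All differentials: 23.2, 9.7, 23.7, 6.3, 1.0, 23.6
Sorted: 1.0, 6.3, 9.7, 23.2, 23.6, 23.7
Best 3: 1.0, 6.3, 9.7
Average of best = 17 / 3 = 5.6667
Raw index = 5.6667 * 0.96 = 5.44
Handicap index = round(5.44, 1) = 5.4

5.4


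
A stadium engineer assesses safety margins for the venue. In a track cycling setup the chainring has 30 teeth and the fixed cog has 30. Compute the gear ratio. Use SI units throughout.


GR = front_teeth / rear_teeth
GR = 30 / 30
GR = 1

1


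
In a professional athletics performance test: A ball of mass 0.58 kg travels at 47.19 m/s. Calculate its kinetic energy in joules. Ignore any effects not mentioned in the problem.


KE = 0.5 * m * v^2
KE = 0.5 * 0.58 * 47.19^2
KE = 0.5 * 0.58 * 2226.8961 = 645.7999 J

645.7999 J


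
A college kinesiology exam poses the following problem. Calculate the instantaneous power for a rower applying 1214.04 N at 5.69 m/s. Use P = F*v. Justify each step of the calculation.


P = F * v
P = 1214.04 * 5.69
P = 6907.8876 W

6907.8876 W


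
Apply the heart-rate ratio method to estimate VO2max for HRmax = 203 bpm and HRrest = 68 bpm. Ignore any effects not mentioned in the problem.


VO2max = 15.3 * HRmax / HRrest
VO2max = 15.3 * 203 / 68
VO2max = 3105.9 / 68 = 45.675 mL/kg/min

45.675 mL/kg/min


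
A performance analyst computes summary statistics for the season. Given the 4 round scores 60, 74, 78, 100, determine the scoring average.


Average = sum / n
Sum = 312
Average = 312 / 4 = 78

78


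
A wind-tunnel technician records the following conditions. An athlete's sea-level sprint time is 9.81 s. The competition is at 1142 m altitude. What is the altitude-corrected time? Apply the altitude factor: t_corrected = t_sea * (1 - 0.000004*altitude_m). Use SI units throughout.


Correction factor = 1 - 0.000004 * 1142 = 0.995432
t_corrected = t_sea * factor = 9.81 * 0.995432
t_corrected = 9.7652 s

9.7652 s


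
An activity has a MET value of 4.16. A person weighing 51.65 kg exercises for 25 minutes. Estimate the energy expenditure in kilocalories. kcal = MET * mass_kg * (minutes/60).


kcal = MET * mass * time_hr
Convert time: 25 min = 0.4167 hr
kcal = 4.16 * 51.65 * 0.4167
kcal = 89.5267 kcal

89.5267 kcal


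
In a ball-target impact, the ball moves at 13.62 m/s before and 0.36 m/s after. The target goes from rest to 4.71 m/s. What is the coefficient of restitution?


e = (v2_after - v1_after) / (v1_before - v2_before)
Numerator = 4.71 - 0.36 = 4.35
Denominator = 13.62 - 0 = 13.62
e = 4.35 / 13.62 = 0.3194

0.3194


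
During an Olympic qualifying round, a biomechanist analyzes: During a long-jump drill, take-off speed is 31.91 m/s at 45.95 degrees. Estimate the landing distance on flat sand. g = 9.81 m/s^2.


R = v^2 * sin(2*theta) / g
Convert angle to radians: theta = 45.95 deg = 0.802 rad
sin(2*theta) = sin(1.604) = 0.9995
R = 31.91^2 * 0.9995 / 9.81
R = 1018.2481 * 0.9995 / 9.81 = 103.7399 m

103.7399 m


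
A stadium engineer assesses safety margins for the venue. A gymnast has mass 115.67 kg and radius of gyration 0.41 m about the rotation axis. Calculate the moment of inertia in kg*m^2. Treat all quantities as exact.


I = m * k^2
I = 115.67 * 0.41^2
I = 115.67 * 0.1681 = 19.4441 kg*m^2

19.4441 kg*m^2


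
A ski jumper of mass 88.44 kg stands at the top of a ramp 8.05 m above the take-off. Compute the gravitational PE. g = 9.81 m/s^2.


PE = m * g * h
PE = 88.44 * 9.81 * 8.05
PE = 867.5964 * 8.05 = 6984.151 J

6984.151 J


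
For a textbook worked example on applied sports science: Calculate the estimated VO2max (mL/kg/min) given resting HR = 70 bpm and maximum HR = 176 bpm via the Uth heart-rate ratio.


VO2max = 15.3 * HRmax / HRrest
VO2max = 15.3 * 176 / 70
VO2max = 2692.8 / 70 = 38.4686 mL/kg/min

38.4686 mL/kg/min


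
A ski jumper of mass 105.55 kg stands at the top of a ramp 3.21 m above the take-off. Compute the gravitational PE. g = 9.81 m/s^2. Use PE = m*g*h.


PE = m * g * h
PE = 105.55 * 9.81 * 3.21
PE = 1035.4455 * 3.21 = 3323.7801 J

3323.7801 J


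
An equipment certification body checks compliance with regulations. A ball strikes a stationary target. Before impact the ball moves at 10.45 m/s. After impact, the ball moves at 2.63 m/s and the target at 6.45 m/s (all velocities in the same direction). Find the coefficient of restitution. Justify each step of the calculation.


e = (v2_after - v1_after) / (v1_before - v2_before)
Numerator = 6.45 - 2.63 = 3.82
Denominator = 10.45 - 0 = 10.45
e = 3.82 / 10.45 = 0.3656

0.3656


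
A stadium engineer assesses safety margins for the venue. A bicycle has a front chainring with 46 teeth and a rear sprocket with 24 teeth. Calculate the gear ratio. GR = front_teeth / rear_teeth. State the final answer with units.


GR = front_teeth / rear_teeth
GR = 46 / 24
GR = 1.9167

1.9167


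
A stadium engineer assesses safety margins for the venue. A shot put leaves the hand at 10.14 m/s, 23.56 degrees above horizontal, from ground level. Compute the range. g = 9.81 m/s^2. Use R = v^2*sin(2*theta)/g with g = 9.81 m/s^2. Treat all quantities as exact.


R = v^2 * sin(2*theta) / g
Convert angle to radians: theta = 23.56 deg = 0.4112 rad
sin(2*theta) = sin(0.8224) = 0.7328
R = 10.14^2 * 0.7328 / 9.81
R = 102.8196 * 0.7328 / 9.81 = 7.6803 m

7.6803 m


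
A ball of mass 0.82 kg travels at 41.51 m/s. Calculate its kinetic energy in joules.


KE = 0.5 * m * v^2
KE = 0.5 * 0.82 * 41.51^2
KE = 0.5 * 0.82 * 1723.0801 = 706.4628 J

706.4628 J


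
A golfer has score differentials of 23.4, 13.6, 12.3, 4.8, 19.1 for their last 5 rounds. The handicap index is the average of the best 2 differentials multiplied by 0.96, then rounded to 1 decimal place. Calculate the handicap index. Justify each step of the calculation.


All differentials: 23.4, 13.6, 12.3, 4.8, 19.1
Sorted: 4.8, 12.3, 13.6, 19.1, 23.4
Best 2: 4.8, 12.3
Average of best = 17.1 / 2 = 8.55
Raw index = 8.55 * 0.96 = 8.208
Handicap index = round(8.208, 1) = 8.2

8.2


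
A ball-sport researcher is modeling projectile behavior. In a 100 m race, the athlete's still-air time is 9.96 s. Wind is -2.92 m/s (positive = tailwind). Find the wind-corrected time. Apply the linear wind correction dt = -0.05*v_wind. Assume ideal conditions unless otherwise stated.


dt = -0.05 * v_wind = -0.05 * -2.92 = 0.146 s
t_corrected = t_still + dt = 9.96 + (0.146)
t_corrected = 10.106 s

10.106 s


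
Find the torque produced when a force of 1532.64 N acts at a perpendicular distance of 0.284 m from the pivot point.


tau = F * d
tau = 1532.64 * 0.284
tau = 435.2698 N*m

435.2698 N*m


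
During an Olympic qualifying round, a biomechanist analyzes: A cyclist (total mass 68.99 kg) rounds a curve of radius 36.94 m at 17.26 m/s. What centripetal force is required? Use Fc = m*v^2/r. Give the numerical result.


Fc = m * v^2 / r
v^2 = 17.26^2 = 297.9076
Fc = 68.99 * 297.9076 / 36.94
Fc = 20552.6453 / 36.94 = 556.3791 N

556.3791 N


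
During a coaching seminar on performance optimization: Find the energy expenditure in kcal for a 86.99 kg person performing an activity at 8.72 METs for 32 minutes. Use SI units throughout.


kcal = MET * mass * time_hr
Convert time: 32 min = 0.5333 hr
kcal = 8.72 * 86.99 * 0.5333
kcal = 404.5615 kcal

404.5615 kcal


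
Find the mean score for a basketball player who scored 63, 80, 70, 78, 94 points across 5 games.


Average = sum / n
Sum = 385
Average = 385 / 5 = 77

77


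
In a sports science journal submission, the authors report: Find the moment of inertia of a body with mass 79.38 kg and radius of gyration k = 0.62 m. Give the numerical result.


I = m * k^2
I = 79.38 * 0.62^2
I = 79.38 * 0.3844 = 30.5137 kg*m^2

30.5137 kg*m^2


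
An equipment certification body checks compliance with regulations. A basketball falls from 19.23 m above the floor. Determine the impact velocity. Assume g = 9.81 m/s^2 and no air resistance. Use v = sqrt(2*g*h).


v = sqrt(2 * g * h)
v = sqrt(2 * 9.81 * 19.23)
v = sqrt(377.2926) = 19.424 m/s

19.424 m/s


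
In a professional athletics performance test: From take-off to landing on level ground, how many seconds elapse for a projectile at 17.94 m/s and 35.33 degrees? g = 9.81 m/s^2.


T = 2*v*sin(theta)/g
sin(theta) = sin(35.33 deg) = 0.5783
T = 2*17.94*0.5783 / 9.81
T = 20.7489 / 9.81 = 2.1151 s

2.1151 s


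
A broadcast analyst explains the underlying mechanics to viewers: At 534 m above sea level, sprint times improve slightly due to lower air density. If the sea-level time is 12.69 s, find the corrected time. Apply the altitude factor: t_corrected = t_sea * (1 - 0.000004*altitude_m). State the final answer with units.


Correction factor = 1 - 0.000004 * 534 = 0.997864
t_corrected = t_sea * factor = 12.69 * 0.997864
t_corrected = 12.6629 s

12.6629 s


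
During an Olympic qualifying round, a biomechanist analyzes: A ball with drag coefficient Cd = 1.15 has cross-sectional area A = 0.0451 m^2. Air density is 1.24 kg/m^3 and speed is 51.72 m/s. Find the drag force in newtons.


Fd = 0.5 * Cd * rho * A * v^2
Fd = 0.5 * 1.15 * 1.24 * 0.0451 * 51.72^2
v^2 = 2674.9584
Fd = 0.5 * 1.15 * 1.24 * 0.0451 * 2674.9584 = 86.0168 N

86.0168 N


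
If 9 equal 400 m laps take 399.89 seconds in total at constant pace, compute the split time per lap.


Split time = total_time / n_laps = 399.89 / 9
Split time = 44.4322 s per lap

44.4322 s


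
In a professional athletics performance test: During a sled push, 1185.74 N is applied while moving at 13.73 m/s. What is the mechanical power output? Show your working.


P = F * v
P = 1185.74 * 13.73
P = 16280.2102 W

16280.2102 W


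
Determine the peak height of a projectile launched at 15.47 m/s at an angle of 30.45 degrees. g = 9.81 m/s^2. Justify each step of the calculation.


H = (v*sin(theta))^2 / (2*g)
vy = v*sin(theta) = 15.47 * sin(30.45 deg) = 7.84 m/s
H = vy^2 / (2*g) = 61.4653 / (2*9.81)
H = 61.4653 / 19.62 = 3.1328 m

3.1328 m


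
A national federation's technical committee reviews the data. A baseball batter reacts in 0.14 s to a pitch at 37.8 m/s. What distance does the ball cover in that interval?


d = v * t
d = 37.8 * 0.14
d = 5.292 m

5.292 m


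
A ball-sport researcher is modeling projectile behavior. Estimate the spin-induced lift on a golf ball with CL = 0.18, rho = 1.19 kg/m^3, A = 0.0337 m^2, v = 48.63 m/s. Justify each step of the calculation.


FM = 0.5 * CL * rho * A * v^2
FM = 0.5 * 0.18 * 1.19 * 0.0337 * 48.63^2
v^2 = 2364.8769
FM = 0.5 * 0.18 * 1.19 * 0.0337 * 2364.8769 = 8.5355 N

8.5355 N


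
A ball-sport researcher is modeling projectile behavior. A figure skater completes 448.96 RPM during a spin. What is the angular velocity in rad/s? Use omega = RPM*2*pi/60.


omega = RPM * 2 * pi / 60
omega = 448.96 * 2 * 3.14159 / 60
omega = 2820.8989 / 60 = 47.015 rad/s

47.015 rad/s


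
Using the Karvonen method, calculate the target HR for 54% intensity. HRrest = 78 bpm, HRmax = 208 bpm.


Target = HRrest + pct*(HRmax - HRrest)
Heart rate reserve = HRmax - HRrest = 208 - 78 = 130 bpm
Fraction = 54% = 0.54
Target = 78 + 0.54 * 130
Target = 78 + 70.2 = 148.2 bpm

148.2 bpm


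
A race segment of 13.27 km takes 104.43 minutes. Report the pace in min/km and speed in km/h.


Pace = time / distance = 104.43 min / 13.27 km = 7.8696 min/km
Speed = distance / time_in_hours = 13.27 / 1.7405 hr
Speed = 7.6242 km/h

7.8696 min/km, 7.6242 km/h


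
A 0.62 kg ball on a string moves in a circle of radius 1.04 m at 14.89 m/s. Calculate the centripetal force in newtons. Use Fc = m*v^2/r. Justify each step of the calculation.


Fc = m * v^2 / r
v^2 = 14.89^2 = 221.7121
Fc = 0.62 * 221.7121 / 1.04
Fc = 137.4615 / 1.04 = 132.1745 N

132.1745 N


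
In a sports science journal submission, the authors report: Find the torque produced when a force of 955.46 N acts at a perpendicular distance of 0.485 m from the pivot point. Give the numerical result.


tau = F * d
tau = 955.46 * 0.485
tau = 463.3981 N*m

463.3981 N*m


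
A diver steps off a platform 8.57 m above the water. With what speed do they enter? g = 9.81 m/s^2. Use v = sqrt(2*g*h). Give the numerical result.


v = sqrt(2 * g * h)
v = sqrt(2 * 9.81 * 8.57)
v = sqrt(168.1434) = 12.967 m/s

12.967 m/s


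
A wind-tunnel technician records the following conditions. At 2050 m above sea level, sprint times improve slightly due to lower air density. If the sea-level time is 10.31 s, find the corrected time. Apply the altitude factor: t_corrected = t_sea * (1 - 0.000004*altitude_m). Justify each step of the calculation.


Correction factor = 1 - 0.000004 * 2050 = 0.9918
t_corrected = t_sea * factor = 10.31 * 0.9918
t_corrected = 10.2255 s

10.2255 s


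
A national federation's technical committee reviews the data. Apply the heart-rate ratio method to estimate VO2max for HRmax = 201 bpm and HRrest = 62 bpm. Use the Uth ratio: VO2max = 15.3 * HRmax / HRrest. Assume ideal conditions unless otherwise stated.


VO2max = 15.3 * HRmax / HRrest
VO2max = 15.3 * 201 / 62
VO2max = 3075.3 / 62 = 49.6016 mL/kg/min

49.6016 mL/kg/min


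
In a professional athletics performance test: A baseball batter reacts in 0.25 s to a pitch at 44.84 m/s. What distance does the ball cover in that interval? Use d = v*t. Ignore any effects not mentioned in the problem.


d = v * t
d = 44.84 * 0.25
d = 11.21 m

11.21 m


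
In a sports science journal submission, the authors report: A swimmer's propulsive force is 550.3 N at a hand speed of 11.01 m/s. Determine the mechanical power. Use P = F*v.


P = F * v
P = 550.3 * 11.01
P = 6058.803 W

6058.803 W


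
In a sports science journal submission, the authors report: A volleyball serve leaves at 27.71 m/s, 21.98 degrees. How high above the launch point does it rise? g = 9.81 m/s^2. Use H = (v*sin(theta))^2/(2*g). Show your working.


H = (v*sin(theta))^2 / (2*g)
vy = v*sin(theta) = 27.71 * sin(21.98 deg) = 10.3714 m/s
H = vy^2 / (2*g) = 107.5655 / (2*9.81)
H = 107.5655 / 19.62 = 5.4824 m

5.4824 m


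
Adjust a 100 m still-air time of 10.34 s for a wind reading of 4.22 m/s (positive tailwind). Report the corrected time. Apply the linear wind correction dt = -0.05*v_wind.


dt = -0.05 * v_wind = -0.05 * 4.22 = -0.211 s
t_corrected = t_still + dt = 10.34 + (-0.211)
t_corrected = 10.129 s

10.129 s


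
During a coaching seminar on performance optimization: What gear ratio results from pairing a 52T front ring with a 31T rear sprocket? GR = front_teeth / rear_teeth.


GR = front_teeth / rear_teeth
GR = 52 / 31
GR = 1.6774

1.6774


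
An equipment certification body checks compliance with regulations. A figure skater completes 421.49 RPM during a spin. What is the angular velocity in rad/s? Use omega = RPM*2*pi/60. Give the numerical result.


omega = RPM * 2 * pi / 60
omega = 421.49 * 2 * 3.14159 / 60
omega = 2648.2998 / 60 = 44.1383 rad/s

44.1383 rad/s


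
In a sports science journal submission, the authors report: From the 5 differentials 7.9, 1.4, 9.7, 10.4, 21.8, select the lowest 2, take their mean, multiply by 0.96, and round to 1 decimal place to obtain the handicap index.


All differentials: 7.9, 1.4, 9.7, 10.4, 21.8
Sorted: 1.4, 7.9, 9.7, 10.4, 21.8
Best 2: 1.4, 7.9
Average of best = 9.3 / 2 = 4.65
Raw index = 4.65 * 0.96 = 4.464
Handicap index = round(4.464, 1) = 4.5

4.5


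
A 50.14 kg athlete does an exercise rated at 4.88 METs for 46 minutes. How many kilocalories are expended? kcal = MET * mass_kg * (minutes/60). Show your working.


kcal = MET * mass * time_hr
Convert time: 46 min = 0.7667 hr
kcal = 4.88 * 50.14 * 0.7667
kcal = 187.5905 kcal

187.5905 kcal


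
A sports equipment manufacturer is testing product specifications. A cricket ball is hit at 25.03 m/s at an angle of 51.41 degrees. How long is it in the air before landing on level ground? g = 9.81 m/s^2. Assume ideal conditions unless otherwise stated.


T = 2*v*sin(theta)/g
sin(theta) = sin(51.41 deg) = 0.7816
T = 2*25.03*0.7816 / 9.81
T = 39.1284 / 9.81 = 3.9886 s

3.9886 s


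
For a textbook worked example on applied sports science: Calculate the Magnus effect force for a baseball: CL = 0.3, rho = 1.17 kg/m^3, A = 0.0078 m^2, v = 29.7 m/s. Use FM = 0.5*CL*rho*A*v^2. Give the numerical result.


FM = 0.5 * CL * rho * A * v^2
FM = 0.5 * 0.3 * 1.17 * 0.0078 * 29.7^2
v^2 = 882.09
FM = 0.5 * 0.3 * 1.17 * 0.0078 * 882.09 = 1.2075 N

1.2075 N


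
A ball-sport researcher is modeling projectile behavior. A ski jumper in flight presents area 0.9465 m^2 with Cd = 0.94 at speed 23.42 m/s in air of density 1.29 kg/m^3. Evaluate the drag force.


Fd = 0.5 * Cd * rho * A * v^2
Fd = 0.5 * 0.94 * 1.29 * 0.9465 * 23.42^2
v^2 = 548.4964
Fd = 0.5 * 0.94 * 1.29 * 0.9465 * 548.4964 = 314.7618 N

314.7618 N


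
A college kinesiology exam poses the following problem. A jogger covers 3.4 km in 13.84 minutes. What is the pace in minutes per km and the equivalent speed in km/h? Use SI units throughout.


Pace = time / distance = 13.84 min / 3.4 km = 4.0706 min/km
Speed = distance / time_in_hours = 3.4 / 0.2307 hr
Speed = 14.7399 km/h

4.0706 min/km, 14.7399 km/h


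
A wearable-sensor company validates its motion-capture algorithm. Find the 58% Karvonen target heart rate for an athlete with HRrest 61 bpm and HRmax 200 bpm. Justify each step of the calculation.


Target = HRrest + pct*(HRmax - HRrest)
Heart rate reserve = HRmax - HRrest = 200 - 61 = 139 bpm
Fraction = 58% = 0.58
Target = 61 + 0.58 * 139
Target = 61 + 80.62 = 141.62 bpm

141.62 bpm


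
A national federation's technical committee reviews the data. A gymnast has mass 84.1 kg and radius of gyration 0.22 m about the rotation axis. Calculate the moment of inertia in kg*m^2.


I = m * k^2
I = 84.1 * 0.22^2
I = 84.1 * 0.0484 = 4.0704 kg*m^2

4.0704 kg*m^2


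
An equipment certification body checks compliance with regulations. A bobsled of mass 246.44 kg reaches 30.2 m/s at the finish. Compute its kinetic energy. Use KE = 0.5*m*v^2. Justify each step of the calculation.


KE = 0.5 * m * v^2
KE = 0.5 * 246.44 * 30.2^2
KE = 0.5 * 246.44 * 912.04 = 112381.5688 J

112381.5688 J


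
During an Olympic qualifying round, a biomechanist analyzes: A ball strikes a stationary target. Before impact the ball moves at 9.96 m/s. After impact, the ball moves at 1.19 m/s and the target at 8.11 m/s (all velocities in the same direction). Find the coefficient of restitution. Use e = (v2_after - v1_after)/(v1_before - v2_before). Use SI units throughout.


e = (v2_after - v1_after) / (v1_before - v2_before)
Numerator = 8.11 - 1.19 = 6.92
Denominator = 9.96 - 0 = 9.96
e = 6.92 / 9.96 = 0.6948

0.6948


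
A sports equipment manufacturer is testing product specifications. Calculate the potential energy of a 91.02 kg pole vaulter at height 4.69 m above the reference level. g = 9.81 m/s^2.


PE = m * g * h
PE = 91.02 * 9.81 * 4.69
PE = 892.9062 * 4.69 = 4187.7301 J

4187.7301 J


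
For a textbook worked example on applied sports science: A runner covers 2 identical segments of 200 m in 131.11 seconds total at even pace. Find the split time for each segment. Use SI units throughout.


Split time = total_time / n_laps = 131.11 / 2
Split time = 65.555 s per lap

65.555 s


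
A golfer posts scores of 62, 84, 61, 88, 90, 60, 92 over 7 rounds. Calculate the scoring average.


Average = sum / n
Sum = 537
Average = 537 / 7 = 76.7143

76.7143


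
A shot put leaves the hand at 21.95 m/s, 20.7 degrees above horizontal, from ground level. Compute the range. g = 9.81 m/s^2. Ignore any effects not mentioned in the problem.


R = v^2 * sin(2*theta) / g
Convert angle to radians: theta = 20.7 deg = 0.3613 rad
sin(2*theta) = sin(0.7226) = 0.6613
R = 21.95^2 * 0.6613 / 9.81
R = 481.8025 * 0.6613 / 9.81 = 32.4793 m

32.4793 m
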